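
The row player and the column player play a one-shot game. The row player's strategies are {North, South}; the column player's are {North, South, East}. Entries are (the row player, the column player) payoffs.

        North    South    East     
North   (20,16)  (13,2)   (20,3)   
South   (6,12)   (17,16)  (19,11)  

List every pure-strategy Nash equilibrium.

(North, North) and (South, South)

Check mutual best responses: a cell is a NE iff neither player can gain by unilaterally deviating.
The row player's best responses — vs North: North (payoff 20); vs South: South (payoff 17); vs East: North (payoff 20).
The column player's best responses — vs North: North (payoff 16); vs South: South (payoff 16).
Mutual best responses occur at (North, North) and (South, South); at each, neither player gains by switching.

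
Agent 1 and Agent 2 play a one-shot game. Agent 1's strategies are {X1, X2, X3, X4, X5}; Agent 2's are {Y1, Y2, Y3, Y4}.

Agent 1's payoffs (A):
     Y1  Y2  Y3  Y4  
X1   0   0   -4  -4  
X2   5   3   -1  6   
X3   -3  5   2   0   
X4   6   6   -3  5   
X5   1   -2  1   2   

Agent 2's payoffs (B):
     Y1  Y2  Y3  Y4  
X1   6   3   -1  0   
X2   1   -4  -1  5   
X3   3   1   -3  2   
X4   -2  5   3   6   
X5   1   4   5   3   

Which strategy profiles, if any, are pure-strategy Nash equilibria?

Find each player's best response to every opponent strategy; NE are the intersections.
Agent 1's best responses — vs Y1: X4 (payoff 6); vs Y2: X4 (payoff 6); vs Y3: X3 (payoff 2); vs Y4: X2 (payoff 6).
Agent 2's best responses — vs X1: Y1 (payoff 6); vs X2: Y4 (payoff 5); vs X3: Y1 (payoff 3); vs X4: Y4 (payoff 6); vs X5: Y3 (payoff 5).
The only mutual best response is (X2, Y4); neither player gains by switching there.

(X2, Y4)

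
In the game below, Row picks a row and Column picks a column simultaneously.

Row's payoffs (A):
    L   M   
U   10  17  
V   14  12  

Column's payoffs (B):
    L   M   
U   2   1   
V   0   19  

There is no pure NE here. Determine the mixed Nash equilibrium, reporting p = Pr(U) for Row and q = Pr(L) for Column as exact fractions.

p = 19/20, q = 5/9

Each player's mixing probability is pinned down by making the *other* player indifferent.
Column indifferent between L and M: p·2 + (1−p)·0 = p·1 + (1−p)·19 ⟹ 0 + 2p = 19 + (-18)p ⟹ p = 19/20.
Row indifferent between U and V: q·10 + (1−q)·17 = q·14 + (1−q)·12 ⟹ 17 + (-7)q = 12 + 2q ⟹ q = 5/9.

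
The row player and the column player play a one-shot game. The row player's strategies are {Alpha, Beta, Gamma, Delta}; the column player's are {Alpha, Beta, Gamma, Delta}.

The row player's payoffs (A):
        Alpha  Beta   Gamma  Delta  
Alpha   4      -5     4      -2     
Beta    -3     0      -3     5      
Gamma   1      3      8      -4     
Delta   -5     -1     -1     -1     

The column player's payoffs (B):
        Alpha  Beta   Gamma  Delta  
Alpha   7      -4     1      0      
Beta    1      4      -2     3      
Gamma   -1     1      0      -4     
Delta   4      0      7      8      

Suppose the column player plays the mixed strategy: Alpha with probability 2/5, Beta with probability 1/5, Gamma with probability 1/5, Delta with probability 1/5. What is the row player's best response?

Gamma

Compute the row player's expected payoff from each pure strategy against the given mix.
Alpha: (2/5)·4 + (1/5)·(-5) + (1/5)·4 + (1/5)·(-2) = 1
Beta: (2/5)·(-3) + (1/5)·0 + (1/5)·(-3) + (1/5)·5 = -4/5
Gamma: (2/5)·1 + (1/5)·3 + (1/5)·8 + (1/5)·(-4) = 9/5
Delta: (2/5)·(-5) + (1/5)·(-1) + (1/5)·(-1) + (1/5)·(-1) = -13/5
Highest expected payoff is 9/5, from Gamma.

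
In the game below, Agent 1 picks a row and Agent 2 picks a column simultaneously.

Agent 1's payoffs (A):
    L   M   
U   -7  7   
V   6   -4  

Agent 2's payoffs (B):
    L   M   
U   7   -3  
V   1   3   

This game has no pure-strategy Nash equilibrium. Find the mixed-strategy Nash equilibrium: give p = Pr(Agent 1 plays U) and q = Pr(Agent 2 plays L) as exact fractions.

p = 1/6, q = 11/24

Each player's mixing probability is pinned down by making the *other* player indifferent.
Agent 2 indifferent between L and M: p·7 + (1−p)·1 = p·(-3) + (1−p)·3 ⟹ 1 + 6p = 3 + (-6)p ⟹ p = 1/6.
Agent 1 indifferent between U and V: q·(-7) + (1−q)·7 = q·6 + (1−q)·(-4) ⟹ 7 + (-14)q = (-4) + 10q ⟹ q = 11/24.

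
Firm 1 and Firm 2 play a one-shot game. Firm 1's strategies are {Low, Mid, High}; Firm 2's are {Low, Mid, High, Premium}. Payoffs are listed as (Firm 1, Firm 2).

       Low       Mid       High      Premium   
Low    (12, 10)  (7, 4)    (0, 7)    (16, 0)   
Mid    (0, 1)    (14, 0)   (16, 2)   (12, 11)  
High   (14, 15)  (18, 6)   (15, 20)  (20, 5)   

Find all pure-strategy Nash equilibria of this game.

Check mutual best responses: a cell is a NE iff neither player can gain by unilaterally deviating.
Firm 1's best responses — vs Low: High (payoff 14); vs Mid: High (payoff 18); vs High: Mid (payoff 16); vs Premium: High (payoff 20).
Firm 2's best responses — vs Low: Low (payoff 10); vs Mid: Premium (payoff 11); vs High: High (payoff 20).
No cell has both players best-responding. For instance, Firm 1's best reply to Mid is High, but against High Firm 2 prefers High over Mid.

No pure-strategy Nash equilibrium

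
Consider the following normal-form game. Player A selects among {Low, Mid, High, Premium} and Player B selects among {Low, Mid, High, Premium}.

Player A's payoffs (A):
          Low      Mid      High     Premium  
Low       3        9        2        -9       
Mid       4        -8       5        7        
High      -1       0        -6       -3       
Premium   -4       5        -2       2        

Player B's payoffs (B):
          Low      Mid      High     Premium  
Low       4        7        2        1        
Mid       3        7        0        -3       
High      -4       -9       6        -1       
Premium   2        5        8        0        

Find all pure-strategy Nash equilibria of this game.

Find each player's best response to every opponent strategy; NE are the intersections.
Player A's best responses — vs Low: Mid (payoff 4); vs Mid: Low (payoff 9); vs High: Mid (payoff 5); vs Premium: Mid (payoff 7).
Player B's best responses — vs Low: Mid (payoff 7); vs Mid: Mid (payoff 7); vs High: High (payoff 6); vs Premium: High (payoff 8).
The only mutual best response is (Low, Mid); neither player gains by switching there.

(Low, Mid)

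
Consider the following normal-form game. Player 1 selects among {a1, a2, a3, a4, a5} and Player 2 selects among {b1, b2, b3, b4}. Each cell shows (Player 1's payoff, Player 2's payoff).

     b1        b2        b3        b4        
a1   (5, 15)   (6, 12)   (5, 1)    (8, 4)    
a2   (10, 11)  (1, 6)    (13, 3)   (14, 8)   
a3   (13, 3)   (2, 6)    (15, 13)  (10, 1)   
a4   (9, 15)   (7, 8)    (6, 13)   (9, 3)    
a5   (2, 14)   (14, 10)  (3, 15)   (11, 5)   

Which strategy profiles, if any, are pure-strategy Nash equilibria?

(a3, b3)

Find each player's best response to every opponent strategy; NE are the intersections.
Player 1's best responses — vs b1: a3 (payoff 13); vs b2: a5 (payoff 14); vs b3: a3 (payoff 15); vs b4: a2 (payoff 14).
Player 2's best responses — vs a1: b1 (payoff 15); vs a2: b1 (payoff 11); vs a3: b3 (payoff 13); vs a4: b1 (payoff 15); vs a5: b3 (payoff 15).
The only mutual best response is (a3, b3); neither player gains by switching there.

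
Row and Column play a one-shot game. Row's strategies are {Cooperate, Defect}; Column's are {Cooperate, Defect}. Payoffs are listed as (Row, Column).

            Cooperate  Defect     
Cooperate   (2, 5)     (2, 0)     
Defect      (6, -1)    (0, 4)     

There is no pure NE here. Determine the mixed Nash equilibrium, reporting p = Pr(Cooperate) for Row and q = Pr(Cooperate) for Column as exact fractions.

p = 1/2, q = 1/3

In a mixed NE each player is indifferent between their pure strategies, so the opponent's mix sets the indifference.
Column indifferent between Cooperate and Defect: p·5 + (1−p)·(-1) = p·0 + (1−p)·4 ⟹ (-1) + 6p = 4 + (-4)p ⟹ p = 1/2.
Row indifferent between Cooperate and Defect: q·2 + (1−q)·2 = q·6 + (1−q)·0 ⟹ 2 + 0q = 0 + 6q ⟹ q = 1/3.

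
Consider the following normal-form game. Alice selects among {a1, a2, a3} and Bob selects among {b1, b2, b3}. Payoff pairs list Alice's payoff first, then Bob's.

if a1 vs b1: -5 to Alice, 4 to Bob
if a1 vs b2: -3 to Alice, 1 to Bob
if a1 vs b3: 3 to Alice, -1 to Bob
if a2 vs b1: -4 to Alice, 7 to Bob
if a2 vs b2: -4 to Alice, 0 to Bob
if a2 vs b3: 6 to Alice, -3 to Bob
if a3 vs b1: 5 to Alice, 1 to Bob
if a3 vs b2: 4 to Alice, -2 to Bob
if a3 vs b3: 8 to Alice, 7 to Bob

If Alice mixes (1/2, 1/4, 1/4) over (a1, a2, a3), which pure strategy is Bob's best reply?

b1

Bob's best reply maximizes expected payoff against the mix.
b1: (1/2)·4 + (1/4)·7 + (1/4)·1 = 4
b2: (1/2)·1 + (1/4)·0 + (1/4)·(-2) = 0
b3: (1/2)·(-1) + (1/4)·(-3) + (1/4)·7 = 1/2
Highest expected payoff is 4, from b1.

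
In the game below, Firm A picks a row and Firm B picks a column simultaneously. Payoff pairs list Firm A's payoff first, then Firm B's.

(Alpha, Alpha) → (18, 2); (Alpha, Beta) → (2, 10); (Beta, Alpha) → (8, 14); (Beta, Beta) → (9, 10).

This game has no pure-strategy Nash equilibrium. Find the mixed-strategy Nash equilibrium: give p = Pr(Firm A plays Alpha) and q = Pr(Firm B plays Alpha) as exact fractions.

p = 1/3, q = 7/17

Each player's mixing probability is pinned down by making the *other* player indifferent.
Firm B indifferent between Alpha and Beta: p·2 + (1−p)·14 = p·10 + (1−p)·10 ⟹ 14 + (-12)p = 10 + 0p ⟹ p = 1/3.
Firm A indifferent between Alpha and Beta: q·18 + (1−q)·2 = q·8 + (1−q)·9 ⟹ 2 + 16q = 9 + (-1)q ⟹ q = 7/17.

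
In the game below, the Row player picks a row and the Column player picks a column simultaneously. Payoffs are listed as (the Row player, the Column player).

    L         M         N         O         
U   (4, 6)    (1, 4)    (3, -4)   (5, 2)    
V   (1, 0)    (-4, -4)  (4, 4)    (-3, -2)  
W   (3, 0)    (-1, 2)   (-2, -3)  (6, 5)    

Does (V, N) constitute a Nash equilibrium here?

Yes

Holding the Column player at N: the Row player gets 4 from V, versus 3 from U, -2 from W. No profitable deviation for the Row player.
Holding the Row player at V: the Column player gets 4 from N, versus 0 from L, -4 from M, -2 from O. No profitable deviation for the Column player either.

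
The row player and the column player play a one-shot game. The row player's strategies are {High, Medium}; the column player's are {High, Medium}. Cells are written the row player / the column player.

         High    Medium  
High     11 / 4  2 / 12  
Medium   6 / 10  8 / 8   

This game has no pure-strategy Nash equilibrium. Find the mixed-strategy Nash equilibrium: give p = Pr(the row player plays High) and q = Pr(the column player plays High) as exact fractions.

Each player's mixing probability is pinned down by making the *other* player indifferent.
The column player indifferent between High and Medium: p·4 + (1−p)·10 = p·12 + (1−p)·8 ⟹ 10 + (-6)p = 8 + 4p ⟹ p = 1/5.
The row player indifferent between High and Medium: q·11 + (1−q)·2 = q·6 + (1−q)·8 ⟹ 2 + 9q = 8 + (-2)q ⟹ q = 6/11.

p = 1/5, q = 6/11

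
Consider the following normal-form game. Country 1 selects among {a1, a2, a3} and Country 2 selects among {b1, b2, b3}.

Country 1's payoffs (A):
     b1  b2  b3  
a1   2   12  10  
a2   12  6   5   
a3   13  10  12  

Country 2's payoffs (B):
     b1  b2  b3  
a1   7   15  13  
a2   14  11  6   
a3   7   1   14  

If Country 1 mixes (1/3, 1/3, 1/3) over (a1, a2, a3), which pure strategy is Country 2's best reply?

b3

Country 2's best reply maximizes expected payoff against the mix.
b1: (1/3)·7 + (1/3)·14 + (1/3)·7 = 28/3
b2: (1/3)·15 + (1/3)·11 + (1/3)·1 = 9
b3: (1/3)·13 + (1/3)·6 + (1/3)·14 = 11
Highest expected payoff is 11, from b3.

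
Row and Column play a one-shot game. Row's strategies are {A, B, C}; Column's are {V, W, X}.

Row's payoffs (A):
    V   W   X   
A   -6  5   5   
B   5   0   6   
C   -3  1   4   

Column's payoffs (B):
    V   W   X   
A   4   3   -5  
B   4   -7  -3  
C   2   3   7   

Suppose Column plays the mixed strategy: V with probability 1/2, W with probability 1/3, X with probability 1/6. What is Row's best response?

Compute Row's expected payoff from each pure strategy against the given mix.
A: (1/2)·(-6) + (1/3)·5 + (1/6)·5 = -1/2
B: (1/2)·5 + (1/3)·0 + (1/6)·6 = 7/2
C: (1/2)·(-3) + (1/3)·1 + (1/6)·4 = -1/2
Highest expected payoff is 7/2, from B.

B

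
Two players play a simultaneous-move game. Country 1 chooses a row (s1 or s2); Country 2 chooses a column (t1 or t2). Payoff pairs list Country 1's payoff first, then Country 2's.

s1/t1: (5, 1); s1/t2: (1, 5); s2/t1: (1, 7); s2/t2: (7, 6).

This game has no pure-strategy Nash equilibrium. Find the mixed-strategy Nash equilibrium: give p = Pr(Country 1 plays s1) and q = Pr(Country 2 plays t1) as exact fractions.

p = 1/5, q = 3/5

Each player's mixing probability is pinned down by making the *other* player indifferent.
Country 2 indifferent between t1 and t2: p·1 + (1−p)·7 = p·5 + (1−p)·6 ⟹ 7 + (-6)p = 6 + (-1)p ⟹ p = 1/5.
Country 1 indifferent between s1 and s2: q·5 + (1−q)·1 = q·1 + (1−q)·7 ⟹ 1 + 4q = 7 + (-6)q ⟹ q = 3/5.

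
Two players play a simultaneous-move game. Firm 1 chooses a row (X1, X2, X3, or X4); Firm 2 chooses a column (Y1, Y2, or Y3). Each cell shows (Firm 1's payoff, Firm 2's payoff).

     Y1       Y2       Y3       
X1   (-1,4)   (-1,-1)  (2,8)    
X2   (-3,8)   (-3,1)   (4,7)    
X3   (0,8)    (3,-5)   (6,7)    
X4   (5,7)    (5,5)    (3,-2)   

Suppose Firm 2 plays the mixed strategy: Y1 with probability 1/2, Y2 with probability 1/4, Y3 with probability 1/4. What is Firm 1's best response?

X4

Compute Firm 1's expected payoff from each pure strategy against the given mix.
X1: (1/2)·(-1) + (1/4)·(-1) + (1/4)·2 = -1/4
X2: (1/2)·(-3) + (1/4)·(-3) + (1/4)·4 = -5/4
X3: (1/2)·0 + (1/4)·3 + (1/4)·6 = 9/4
X4: (1/2)·5 + (1/4)·5 + (1/4)·3 = 9/2
Highest expected payoff is 9/2, from X4.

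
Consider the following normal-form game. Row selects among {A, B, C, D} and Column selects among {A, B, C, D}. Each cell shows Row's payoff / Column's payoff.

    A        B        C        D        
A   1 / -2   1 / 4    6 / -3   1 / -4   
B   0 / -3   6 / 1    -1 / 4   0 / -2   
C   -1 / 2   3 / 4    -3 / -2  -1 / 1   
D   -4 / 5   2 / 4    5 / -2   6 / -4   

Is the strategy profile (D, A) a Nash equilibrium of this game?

No

Holding Column at A: Row gets -4 from D but could get 1 by switching to A. Row has a profitable deviation.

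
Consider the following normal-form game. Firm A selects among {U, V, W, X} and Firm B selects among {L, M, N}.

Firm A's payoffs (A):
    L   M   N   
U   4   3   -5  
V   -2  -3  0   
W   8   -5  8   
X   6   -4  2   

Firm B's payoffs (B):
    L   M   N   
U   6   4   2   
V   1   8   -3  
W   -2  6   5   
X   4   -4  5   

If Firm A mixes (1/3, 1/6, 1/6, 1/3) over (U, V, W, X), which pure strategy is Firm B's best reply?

Firm B's best reply maximizes expected payoff against the mix.
L: (1/3)·6 + (1/6)·1 + (1/6)·(-2) + (1/3)·4 = 19/6
M: (1/3)·4 + (1/6)·8 + (1/6)·6 + (1/3)·(-4) = 7/3
N: (1/3)·2 + (1/6)·(-3) + (1/6)·5 + (1/3)·5 = 8/3
Highest expected payoff is 19/6, from L.

L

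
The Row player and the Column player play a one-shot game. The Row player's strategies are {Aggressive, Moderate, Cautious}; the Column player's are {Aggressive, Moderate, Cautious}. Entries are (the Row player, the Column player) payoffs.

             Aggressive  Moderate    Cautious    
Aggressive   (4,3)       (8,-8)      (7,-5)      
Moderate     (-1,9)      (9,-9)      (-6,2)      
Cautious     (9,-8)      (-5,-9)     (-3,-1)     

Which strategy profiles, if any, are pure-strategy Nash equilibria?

No pure-strategy Nash equilibrium

Check mutual best responses: a cell is a NE iff neither player can gain by unilaterally deviating.
The Row player's best responses — vs Aggressive: Cautious (payoff 9); vs Moderate: Moderate (payoff 9); vs Cautious: Aggressive (payoff 7).
The Column player's best responses — vs Aggressive: Aggressive (payoff 3); vs Moderate: Aggressive (payoff 9); vs Cautious: Cautious (payoff -1).
No cell has both players best-responding. For instance, the Row player's best reply to Moderate is Moderate, but against Moderate the Column player prefers Aggressive over Moderate.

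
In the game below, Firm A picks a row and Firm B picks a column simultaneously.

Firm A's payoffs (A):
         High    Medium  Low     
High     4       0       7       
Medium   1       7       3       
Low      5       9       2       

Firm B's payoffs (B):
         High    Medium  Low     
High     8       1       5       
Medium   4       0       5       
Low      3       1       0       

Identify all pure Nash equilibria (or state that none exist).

(Low, High)

A profile is a Nash equilibrium when each player is best-responding to the other.
Firm A's best responses — vs High: Low (payoff 5); vs Medium: Low (payoff 9); vs Low: High (payoff 7).
Firm B's best responses — vs High: High (payoff 8); vs Medium: Low (payoff 5); vs Low: High (payoff 3).
The only mutual best response is (Low, High); neither player gains by switching there.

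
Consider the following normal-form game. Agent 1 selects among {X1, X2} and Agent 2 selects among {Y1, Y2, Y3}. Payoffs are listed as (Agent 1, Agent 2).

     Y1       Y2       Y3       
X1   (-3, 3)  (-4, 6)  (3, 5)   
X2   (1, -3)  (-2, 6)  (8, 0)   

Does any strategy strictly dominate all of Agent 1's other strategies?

X2

Check whether one of Agent 1's strategies beats all alternatives regardless of what the opponent does.
X2 strictly dominates: vs Y1: 1 > -3; vs Y2: -2 > -4; vs Y3: 8 > 3.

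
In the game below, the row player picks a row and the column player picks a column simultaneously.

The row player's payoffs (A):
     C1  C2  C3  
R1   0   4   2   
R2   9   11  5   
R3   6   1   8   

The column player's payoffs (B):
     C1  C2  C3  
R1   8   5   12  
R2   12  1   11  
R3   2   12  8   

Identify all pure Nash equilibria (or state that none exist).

(R2, C1)

A profile is a Nash equilibrium when each player is best-responding to the other.
The row player's best responses — vs C1: R2 (payoff 9); vs C2: R2 (payoff 11); vs C3: R3 (payoff 8).
The column player's best responses — vs R1: C3 (payoff 12); vs R2: C1 (payoff 12); vs R3: C2 (payoff 12).
The only mutual best response is (R2, C1); neither player gains by switching there.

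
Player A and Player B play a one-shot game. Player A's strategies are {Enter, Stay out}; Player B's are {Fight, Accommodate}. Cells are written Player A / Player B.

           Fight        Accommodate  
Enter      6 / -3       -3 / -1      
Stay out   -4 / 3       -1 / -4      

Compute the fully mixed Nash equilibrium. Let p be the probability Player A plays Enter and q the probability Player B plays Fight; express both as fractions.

p = 7/9, q = 1/6

In a mixed NE each player is indifferent between their pure strategies, so the opponent's mix sets the indifference.
Player B indifferent between Fight and Accommodate: p·(-3) + (1−p)·3 = p·(-1) + (1−p)·(-4) ⟹ 3 + (-6)p = (-4) + 3p ⟹ p = 7/9.
Player A indifferent between Enter and Stay out: q·6 + (1−q)·(-3) = q·(-4) + (1−q)·(-1) ⟹ (-3) + 9q = (-1) + (-3)q ⟹ q = 1/6.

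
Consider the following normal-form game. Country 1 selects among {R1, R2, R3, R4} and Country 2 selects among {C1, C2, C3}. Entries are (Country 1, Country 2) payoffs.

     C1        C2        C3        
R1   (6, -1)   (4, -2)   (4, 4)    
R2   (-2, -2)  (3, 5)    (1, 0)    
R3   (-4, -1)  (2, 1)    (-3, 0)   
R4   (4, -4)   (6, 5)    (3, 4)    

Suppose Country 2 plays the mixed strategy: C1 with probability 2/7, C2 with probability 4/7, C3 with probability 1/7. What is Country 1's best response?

Country 1's best reply maximizes expected payoff against the mix.
R1: (2/7)·6 + (4/7)·4 + (1/7)·4 = 32/7
R2: (2/7)·(-2) + (4/7)·3 + (1/7)·1 = 9/7
R3: (2/7)·(-4) + (4/7)·2 + (1/7)·(-3) = -3/7
R4: (2/7)·4 + (4/7)·6 + (1/7)·3 = 5
Highest expected payoff is 5, from R4.

R4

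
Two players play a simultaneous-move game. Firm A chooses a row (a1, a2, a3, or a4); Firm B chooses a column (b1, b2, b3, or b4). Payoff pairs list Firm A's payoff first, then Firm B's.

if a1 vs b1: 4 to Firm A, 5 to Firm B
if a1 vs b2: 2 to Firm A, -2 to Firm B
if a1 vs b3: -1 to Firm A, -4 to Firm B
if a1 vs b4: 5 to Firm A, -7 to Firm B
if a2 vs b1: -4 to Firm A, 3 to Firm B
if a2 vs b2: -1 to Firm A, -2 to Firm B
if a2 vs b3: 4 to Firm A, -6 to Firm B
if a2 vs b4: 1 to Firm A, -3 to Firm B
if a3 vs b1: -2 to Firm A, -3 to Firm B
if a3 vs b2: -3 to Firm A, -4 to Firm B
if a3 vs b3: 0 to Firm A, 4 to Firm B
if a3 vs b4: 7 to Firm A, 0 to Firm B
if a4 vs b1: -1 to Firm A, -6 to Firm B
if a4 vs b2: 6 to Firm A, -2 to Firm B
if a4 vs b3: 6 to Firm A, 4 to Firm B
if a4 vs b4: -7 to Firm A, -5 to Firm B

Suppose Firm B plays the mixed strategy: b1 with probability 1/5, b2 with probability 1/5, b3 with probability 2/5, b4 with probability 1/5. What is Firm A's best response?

a4

Firm A's best reply maximizes expected payoff against the mix.
a1: (1/5)·4 + (1/5)·2 + (2/5)·(-1) + (1/5)·5 = 9/5
a2: (1/5)·(-4) + (1/5)·(-1) + (2/5)·4 + (1/5)·1 = 4/5
a3: (1/5)·(-2) + (1/5)·(-3) + (2/5)·0 + (1/5)·7 = 2/5
a4: (1/5)·(-1) + (1/5)·6 + (2/5)·6 + (1/5)·(-7) = 2
Highest expected payoff is 2, from a4.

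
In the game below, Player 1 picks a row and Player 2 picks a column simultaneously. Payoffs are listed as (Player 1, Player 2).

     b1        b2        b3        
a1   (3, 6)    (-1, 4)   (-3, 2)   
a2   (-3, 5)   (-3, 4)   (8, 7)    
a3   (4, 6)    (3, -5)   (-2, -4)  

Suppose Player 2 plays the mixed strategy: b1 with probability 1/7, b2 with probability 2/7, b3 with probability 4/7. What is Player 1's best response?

Player 1's best reply maximizes expected payoff against the mix.
a1: (1/7)·3 + (2/7)·(-1) + (4/7)·(-3) = -11/7
a2: (1/7)·(-3) + (2/7)·(-3) + (4/7)·8 = 23/7
a3: (1/7)·4 + (2/7)·3 + (4/7)·(-2) = 2/7
Highest expected payoff is 23/7, from a2.

a2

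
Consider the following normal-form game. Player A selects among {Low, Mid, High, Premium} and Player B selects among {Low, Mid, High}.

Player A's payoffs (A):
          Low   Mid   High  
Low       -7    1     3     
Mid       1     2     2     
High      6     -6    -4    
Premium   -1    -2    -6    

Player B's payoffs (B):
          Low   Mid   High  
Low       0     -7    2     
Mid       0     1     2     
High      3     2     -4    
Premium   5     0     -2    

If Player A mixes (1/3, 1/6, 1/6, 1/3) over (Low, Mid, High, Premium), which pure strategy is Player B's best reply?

Low

Compute Player B's expected payoff from each pure strategy against the given mix.
Low: (1/3)·0 + (1/6)·0 + (1/6)·3 + (1/3)·5 = 13/6
Mid: (1/3)·(-7) + (1/6)·1 + (1/6)·2 + (1/3)·0 = -11/6
High: (1/3)·2 + (1/6)·2 + (1/6)·(-4) + (1/3)·(-2) = -1/3
Highest expected payoff is 13/6, from Low.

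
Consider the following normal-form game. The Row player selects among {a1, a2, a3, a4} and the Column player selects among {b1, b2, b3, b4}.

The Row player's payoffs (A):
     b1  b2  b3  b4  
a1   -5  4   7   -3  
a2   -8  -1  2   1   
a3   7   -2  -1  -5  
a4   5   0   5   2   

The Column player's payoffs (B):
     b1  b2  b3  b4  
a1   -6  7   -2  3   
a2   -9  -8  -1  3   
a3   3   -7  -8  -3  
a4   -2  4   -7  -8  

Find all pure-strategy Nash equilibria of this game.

(a1, b2) and (a3, b1)

Find each player's best response to every opponent strategy; NE are the intersections.
The Row player's best responses — vs b1: a3 (payoff 7); vs b2: a1 (payoff 4); vs b3: a1 (payoff 7); vs b4: a4 (payoff 2).
The Column player's best responses — vs a1: b2 (payoff 7); vs a2: b4 (payoff 3); vs a3: b1 (payoff 3); vs a4: b2 (payoff 4).
Mutual best responses occur at (a1, b2) and (a3, b1); at each, neither player gains by switching.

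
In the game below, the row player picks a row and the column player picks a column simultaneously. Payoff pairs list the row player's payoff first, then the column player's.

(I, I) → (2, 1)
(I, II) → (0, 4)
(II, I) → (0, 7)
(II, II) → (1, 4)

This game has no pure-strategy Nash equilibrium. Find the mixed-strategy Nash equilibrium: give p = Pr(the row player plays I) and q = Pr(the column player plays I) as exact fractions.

p = 1/2, q = 1/3

In a mixed NE each player is indifferent between their pure strategies, so the opponent's mix sets the indifference.
The column player indifferent between I and II: p·1 + (1−p)·7 = p·4 + (1−p)·4 ⟹ 7 + (-6)p = 4 + 0p ⟹ p = 1/2.
The row player indifferent between I and II: q·2 + (1−q)·0 = q·0 + (1−q)·1 ⟹ 0 + 2q = 1 + (-1)q ⟹ q = 1/3.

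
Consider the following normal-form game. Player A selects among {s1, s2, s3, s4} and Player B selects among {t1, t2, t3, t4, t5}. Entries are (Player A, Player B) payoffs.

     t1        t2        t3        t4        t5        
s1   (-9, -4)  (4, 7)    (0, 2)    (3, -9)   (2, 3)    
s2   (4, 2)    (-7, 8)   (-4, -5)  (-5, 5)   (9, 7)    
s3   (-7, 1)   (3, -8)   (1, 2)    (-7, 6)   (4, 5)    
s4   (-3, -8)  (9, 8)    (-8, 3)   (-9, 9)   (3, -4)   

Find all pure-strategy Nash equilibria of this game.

No pure-strategy Nash equilibrium

Find each player's best response to every opponent strategy; NE are the intersections.
Player A's best responses — vs t1: s2 (payoff 4); vs t2: s4 (payoff 9); vs t3: s3 (payoff 1); vs t4: s1 (payoff 3); vs t5: s2 (payoff 9).
Player B's best responses — vs s1: t2 (payoff 7); vs s2: t2 (payoff 8); vs s3: t4 (payoff 6); vs s4: t4 (payoff 9).
No cell has both players best-responding. For instance, Player A's best reply to t2 is s4, but against s4 Player B prefers t4 over t2.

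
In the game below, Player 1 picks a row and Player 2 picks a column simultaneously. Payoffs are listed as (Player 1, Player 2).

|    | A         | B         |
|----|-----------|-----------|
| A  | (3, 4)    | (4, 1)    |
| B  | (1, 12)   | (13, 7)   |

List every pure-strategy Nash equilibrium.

(A, A)

A profile is a Nash equilibrium when each player is best-responding to the other.
Player 1's best responses — vs A: A (payoff 3); vs B: B (payoff 13).
Player 2's best responses — vs A: A (payoff 4); vs B: A (payoff 12).
The only mutual best response is (A, A); neither player gains by switching there.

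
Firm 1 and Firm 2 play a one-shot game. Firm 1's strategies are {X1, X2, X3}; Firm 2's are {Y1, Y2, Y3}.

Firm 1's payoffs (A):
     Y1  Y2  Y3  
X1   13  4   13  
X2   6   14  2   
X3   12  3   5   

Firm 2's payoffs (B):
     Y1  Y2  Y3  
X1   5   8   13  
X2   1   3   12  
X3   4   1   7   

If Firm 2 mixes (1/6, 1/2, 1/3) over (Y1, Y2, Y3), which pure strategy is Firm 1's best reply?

X2

Compute Firm 1's expected payoff from each pure strategy against the given mix.
X1: (1/6)·13 + (1/2)·4 + (1/3)·13 = 17/2
X2: (1/6)·6 + (1/2)·14 + (1/3)·2 = 26/3
X3: (1/6)·12 + (1/2)·3 + (1/3)·5 = 31/6
Highest expected payoff is 26/3, from X2.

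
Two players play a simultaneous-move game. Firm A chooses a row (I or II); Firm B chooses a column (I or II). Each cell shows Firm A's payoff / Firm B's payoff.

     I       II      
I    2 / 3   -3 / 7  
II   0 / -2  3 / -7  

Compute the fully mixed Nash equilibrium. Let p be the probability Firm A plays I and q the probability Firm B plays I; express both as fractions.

Each player's mixing probability is pinned down by making the *other* player indifferent.
Firm B indifferent between I and II: p·3 + (1−p)·(-2) = p·7 + (1−p)·(-7) ⟹ (-2) + 5p = (-7) + 14p ⟹ p = 5/9.
Firm A indifferent between I and II: q·2 + (1−q)·(-3) = q·0 + (1−q)·3 ⟹ (-3) + 5q = 3 + (-3)q ⟹ q = 3/4.

p = 5/9, q = 3/4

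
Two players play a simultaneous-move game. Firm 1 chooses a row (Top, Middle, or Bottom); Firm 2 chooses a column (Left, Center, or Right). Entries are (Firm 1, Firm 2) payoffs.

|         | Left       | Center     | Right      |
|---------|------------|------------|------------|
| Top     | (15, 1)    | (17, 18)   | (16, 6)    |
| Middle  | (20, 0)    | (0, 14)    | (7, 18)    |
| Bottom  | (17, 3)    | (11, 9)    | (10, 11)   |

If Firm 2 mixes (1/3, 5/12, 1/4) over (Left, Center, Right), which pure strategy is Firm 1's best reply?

Top

Firm 1's best reply maximizes expected payoff against the mix.
Top: (1/3)·15 + (5/12)·17 + (1/4)·16 = 193/12
Middle: (1/3)·20 + (5/12)·0 + (1/4)·7 = 101/12
Bottom: (1/3)·17 + (5/12)·11 + (1/4)·10 = 51/4
Highest expected payoff is 193/12, from Top.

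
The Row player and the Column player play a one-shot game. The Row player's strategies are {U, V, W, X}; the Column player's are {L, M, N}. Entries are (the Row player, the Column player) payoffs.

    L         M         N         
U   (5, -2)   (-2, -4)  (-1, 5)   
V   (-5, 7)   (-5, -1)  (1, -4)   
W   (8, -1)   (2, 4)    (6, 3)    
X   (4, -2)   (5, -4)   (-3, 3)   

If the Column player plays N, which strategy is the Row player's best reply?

With the Column player fixed at N, the Row player's payoffs are: U → -1, V → 1, W → 6, X → -3.
The maximum is 6, achieved by W.

W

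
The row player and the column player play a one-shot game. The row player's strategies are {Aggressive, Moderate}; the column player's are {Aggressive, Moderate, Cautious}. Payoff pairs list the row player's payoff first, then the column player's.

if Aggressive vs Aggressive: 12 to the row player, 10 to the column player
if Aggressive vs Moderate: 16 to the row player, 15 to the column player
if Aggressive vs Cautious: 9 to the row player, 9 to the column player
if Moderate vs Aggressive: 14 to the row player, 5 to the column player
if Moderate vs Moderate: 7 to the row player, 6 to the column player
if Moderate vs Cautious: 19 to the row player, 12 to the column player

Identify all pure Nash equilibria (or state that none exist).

A profile is a Nash equilibrium when each player is best-responding to the other.
The row player's best responses — vs Aggressive: Moderate (payoff 14); vs Moderate: Aggressive (payoff 16); vs Cautious: Moderate (payoff 19).
The column player's best responses — vs Aggressive: Moderate (payoff 15); vs Moderate: Cautious (payoff 12).
Mutual best responses occur at (Aggressive, Moderate) and (Moderate, Cautious); at each, neither player gains by switching.

(Aggressive, Moderate) and (Moderate, Cautious)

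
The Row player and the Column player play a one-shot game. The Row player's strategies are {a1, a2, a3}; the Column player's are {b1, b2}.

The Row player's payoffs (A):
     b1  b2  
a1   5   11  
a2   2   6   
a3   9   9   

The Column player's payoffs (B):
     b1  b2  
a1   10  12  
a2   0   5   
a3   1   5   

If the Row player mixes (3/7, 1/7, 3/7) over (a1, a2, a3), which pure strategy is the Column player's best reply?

b2

The Column player's best reply maximizes expected payoff against the mix.
b1: (3/7)·10 + (1/7)·0 + (3/7)·1 = 33/7
b2: (3/7)·12 + (1/7)·5 + (3/7)·5 = 8
Highest expected payoff is 8, from b2.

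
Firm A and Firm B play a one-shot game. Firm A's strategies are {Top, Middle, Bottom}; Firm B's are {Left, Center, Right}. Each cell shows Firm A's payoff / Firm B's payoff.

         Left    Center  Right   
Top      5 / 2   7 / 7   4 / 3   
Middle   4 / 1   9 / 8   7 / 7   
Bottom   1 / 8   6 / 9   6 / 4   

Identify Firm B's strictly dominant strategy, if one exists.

Center

Check whether one of Firm B's strategies beats all alternatives regardless of what the opponent does.
Center strictly dominates: vs Top: 7 > each of {2, 3}; vs Middle: 8 > each of {1, 7}; vs Bottom: 9 > each of {8, 4}.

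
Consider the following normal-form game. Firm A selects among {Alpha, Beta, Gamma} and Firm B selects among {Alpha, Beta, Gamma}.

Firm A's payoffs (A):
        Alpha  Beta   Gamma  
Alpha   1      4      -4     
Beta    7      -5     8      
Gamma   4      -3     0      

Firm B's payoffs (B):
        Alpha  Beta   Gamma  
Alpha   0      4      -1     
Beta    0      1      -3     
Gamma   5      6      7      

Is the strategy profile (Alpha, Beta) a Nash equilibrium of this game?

Yes

Holding Firm B at Beta: Firm A gets 4 from Alpha, versus -5 from Beta, -3 from Gamma. No profitable deviation for Firm A.
Holding Firm A at Alpha: Firm B gets 4 from Beta, versus 0 from Alpha, -1 from Gamma. No profitable deviation for Firm B either.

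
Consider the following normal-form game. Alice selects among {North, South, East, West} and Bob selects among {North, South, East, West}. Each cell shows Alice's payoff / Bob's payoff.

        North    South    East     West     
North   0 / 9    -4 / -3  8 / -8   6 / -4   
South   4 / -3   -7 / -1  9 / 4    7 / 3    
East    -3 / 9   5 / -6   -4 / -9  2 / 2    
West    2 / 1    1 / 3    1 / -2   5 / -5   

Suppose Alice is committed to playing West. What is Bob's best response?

South

With Alice fixed at West, Bob's payoffs are: North → 1, South → 3, East → -2, West → -5.
The maximum is 3, achieved by South.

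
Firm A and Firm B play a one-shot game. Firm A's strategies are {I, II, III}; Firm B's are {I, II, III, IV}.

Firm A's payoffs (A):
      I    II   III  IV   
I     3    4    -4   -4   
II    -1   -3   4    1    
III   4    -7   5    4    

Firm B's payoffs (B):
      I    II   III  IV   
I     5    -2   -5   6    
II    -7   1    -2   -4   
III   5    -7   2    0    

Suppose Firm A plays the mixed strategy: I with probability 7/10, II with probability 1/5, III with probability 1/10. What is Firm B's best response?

IV

Firm B's best reply maximizes expected payoff against the mix.
I: (7/10)·5 + (1/5)·(-7) + (1/10)·5 = 13/5
II: (7/10)·(-2) + (1/5)·1 + (1/10)·(-7) = -19/10
III: (7/10)·(-5) + (1/5)·(-2) + (1/10)·2 = -37/10
IV: (7/10)·6 + (1/5)·(-4) + (1/10)·0 = 17/5
Highest expected payoff is 17/5, from IV.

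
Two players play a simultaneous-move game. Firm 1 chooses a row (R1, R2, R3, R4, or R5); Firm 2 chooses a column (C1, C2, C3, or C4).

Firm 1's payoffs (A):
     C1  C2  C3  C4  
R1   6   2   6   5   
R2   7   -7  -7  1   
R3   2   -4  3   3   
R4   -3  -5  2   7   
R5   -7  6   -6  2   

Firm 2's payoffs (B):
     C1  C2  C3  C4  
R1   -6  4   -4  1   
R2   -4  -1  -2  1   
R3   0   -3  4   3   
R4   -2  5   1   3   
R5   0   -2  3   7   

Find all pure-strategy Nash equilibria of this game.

Check mutual best responses: a cell is a NE iff neither player can gain by unilaterally deviating.
Firm 1's best responses — vs C1: R2 (payoff 7); vs C2: R5 (payoff 6); vs C3: R1 (payoff 6); vs C4: R4 (payoff 7).
Firm 2's best responses — vs R1: C2 (payoff 4); vs R2: C4 (payoff 1); vs R3: C3 (payoff 4); vs R4: C2 (payoff 5); vs R5: C4 (payoff 7).
No cell has both players best-responding. For instance, Firm 1's best reply to C1 is R2, but against R2 Firm 2 prefers C4 over C1.

No pure-strategy Nash equilibrium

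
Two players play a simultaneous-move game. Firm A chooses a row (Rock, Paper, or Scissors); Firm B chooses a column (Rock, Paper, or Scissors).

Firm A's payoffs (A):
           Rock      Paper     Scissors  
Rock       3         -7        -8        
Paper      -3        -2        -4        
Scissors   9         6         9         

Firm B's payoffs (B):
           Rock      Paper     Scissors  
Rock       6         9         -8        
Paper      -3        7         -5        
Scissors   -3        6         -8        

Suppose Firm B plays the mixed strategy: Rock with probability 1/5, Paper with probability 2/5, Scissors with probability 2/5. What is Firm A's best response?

Scissors

Compute Firm A's expected payoff from each pure strategy against the given mix.
Rock: (1/5)·3 + (2/5)·(-7) + (2/5)·(-8) = -27/5
Paper: (1/5)·(-3) + (2/5)·(-2) + (2/5)·(-4) = -3
Scissors: (1/5)·9 + (2/5)·6 + (2/5)·9 = 39/5
Highest expected payoff is 39/5, from Scissors.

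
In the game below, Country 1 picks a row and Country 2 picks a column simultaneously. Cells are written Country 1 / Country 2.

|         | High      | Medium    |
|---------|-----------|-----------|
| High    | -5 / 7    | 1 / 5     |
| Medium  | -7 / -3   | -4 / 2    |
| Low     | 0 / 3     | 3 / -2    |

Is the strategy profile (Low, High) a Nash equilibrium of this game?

Yes

Holding Country 2 at High: Country 1 gets 0 from Low, versus -5 from High, -7 from Medium. No profitable deviation for Country 1.
Holding Country 1 at Low: Country 2 gets 3 from High, versus -2 from Medium. No profitable deviation for Country 2 either.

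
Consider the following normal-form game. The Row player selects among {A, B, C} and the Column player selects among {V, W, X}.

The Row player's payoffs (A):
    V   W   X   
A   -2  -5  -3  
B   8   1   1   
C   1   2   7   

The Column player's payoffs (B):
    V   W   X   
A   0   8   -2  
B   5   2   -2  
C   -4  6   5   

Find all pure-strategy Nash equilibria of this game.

(B, V) and (C, W)

Find each player's best response to every opponent strategy; NE are the intersections.
The Row player's best responses — vs V: B (payoff 8); vs W: C (payoff 2); vs X: C (payoff 7).
The Column player's best responses — vs A: W (payoff 8); vs B: V (payoff 5); vs C: W (payoff 6).
Mutual best responses occur at (B, V) and (C, W); at each, neither player gains by switching.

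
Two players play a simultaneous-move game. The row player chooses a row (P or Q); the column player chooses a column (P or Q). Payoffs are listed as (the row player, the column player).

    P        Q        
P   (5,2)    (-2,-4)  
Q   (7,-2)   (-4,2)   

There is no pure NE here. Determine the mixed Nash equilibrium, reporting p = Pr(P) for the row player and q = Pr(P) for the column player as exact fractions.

In a mixed NE each player is indifferent between their pure strategies, so the opponent's mix sets the indifference.
The column player indifferent between P and Q: p·2 + (1−p)·(-2) = p·(-4) + (1−p)·2 ⟹ (-2) + 4p = 2 + (-6)p ⟹ p = 2/5.
The row player indifferent between P and Q: q·5 + (1−q)·(-2) = q·7 + (1−q)·(-4) ⟹ (-2) + 7q = (-4) + 11q ⟹ q = 1/2.

p = 2/5, q = 1/2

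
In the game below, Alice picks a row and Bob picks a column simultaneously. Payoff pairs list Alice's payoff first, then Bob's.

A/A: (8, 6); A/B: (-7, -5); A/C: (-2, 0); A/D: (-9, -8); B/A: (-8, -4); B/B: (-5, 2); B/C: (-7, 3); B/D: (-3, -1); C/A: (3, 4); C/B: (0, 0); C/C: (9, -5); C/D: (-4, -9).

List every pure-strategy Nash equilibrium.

Find each player's best response to every opponent strategy; NE are the intersections.
Alice's best responses — vs A: A (payoff 8); vs B: C (payoff 0); vs C: C (payoff 9); vs D: B (payoff -3).
Bob's best responses — vs A: A (payoff 6); vs B: C (payoff 3); vs C: A (payoff 4).
The only mutual best response is (A, A); neither player gains by switching there.

(A, A)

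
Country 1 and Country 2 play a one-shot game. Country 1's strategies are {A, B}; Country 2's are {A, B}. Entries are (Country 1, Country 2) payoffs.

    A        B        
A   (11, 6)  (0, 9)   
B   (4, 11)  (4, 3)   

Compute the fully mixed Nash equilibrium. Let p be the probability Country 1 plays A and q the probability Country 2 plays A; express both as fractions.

Each player's mixing probability is pinned down by making the *other* player indifferent.
Country 2 indifferent between A and B: p·6 + (1−p)·11 = p·9 + (1−p)·3 ⟹ 11 + (-5)p = 3 + 6p ⟹ p = 8/11.
Country 1 indifferent between A and B: q·11 + (1−q)·0 = q·4 + (1−q)·4 ⟹ 0 + 11q = 4 + 0q ⟹ q = 4/11.

p = 8/11, q = 4/11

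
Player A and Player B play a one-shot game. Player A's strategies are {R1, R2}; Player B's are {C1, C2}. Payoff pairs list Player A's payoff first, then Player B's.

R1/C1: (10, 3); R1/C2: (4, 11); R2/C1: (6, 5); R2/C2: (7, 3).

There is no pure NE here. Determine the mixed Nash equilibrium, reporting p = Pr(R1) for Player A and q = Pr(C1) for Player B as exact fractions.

Each player's mixing probability is pinned down by making the *other* player indifferent.
Player B indifferent between C1 and C2: p·3 + (1−p)·5 = p·11 + (1−p)·3 ⟹ 5 + (-2)p = 3 + 8p ⟹ p = 1/5.
Player A indifferent between R1 and R2: q·10 + (1−q)·4 = q·6 + (1−q)·7 ⟹ 4 + 6q = 7 + (-1)q ⟹ q = 3/7.

p = 1/5, q = 3/7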